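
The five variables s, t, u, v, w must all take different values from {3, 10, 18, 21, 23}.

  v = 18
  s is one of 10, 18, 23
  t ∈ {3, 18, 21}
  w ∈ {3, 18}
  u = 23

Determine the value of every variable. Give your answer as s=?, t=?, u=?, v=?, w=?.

s=10, t=21, u=23, v=18, w=3

u's domain is down to {23}, so u = 23. Strike 23 from s.
v must be 18 (only option left). Eliminate 18 elsewhere: s, t, w.
That leaves w = 3. So t can't be 3.
s has just one choice, so s = 10.
t's domain is down to {21}, so t = 21.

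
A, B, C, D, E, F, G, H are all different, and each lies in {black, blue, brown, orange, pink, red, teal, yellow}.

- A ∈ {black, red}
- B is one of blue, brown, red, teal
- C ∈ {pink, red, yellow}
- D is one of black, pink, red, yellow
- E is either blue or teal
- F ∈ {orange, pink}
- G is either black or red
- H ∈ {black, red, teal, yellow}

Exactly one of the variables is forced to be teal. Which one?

H

The 8 variables together cover exactly {black, blue, brown, orange, pink, red, teal, yellow} — 8 values for 8 variables — and brown appears only in B's list, so B = brown.
The 7 still-open variables together cover exactly {black, blue, orange, pink, red, teal, yellow} — 7 values for 7 variables — and blue appears only in E's list, so E = blue.
Among the 6 still-open variables, orange fits only F (and all 6 values in {black, orange, pink, red, teal, yellow} must be used), so F = orange.
The 5 still-open variables together cover exactly {black, pink, red, teal, yellow} — 5 values for 5 variables — and teal appears only in H's list, so H = teal.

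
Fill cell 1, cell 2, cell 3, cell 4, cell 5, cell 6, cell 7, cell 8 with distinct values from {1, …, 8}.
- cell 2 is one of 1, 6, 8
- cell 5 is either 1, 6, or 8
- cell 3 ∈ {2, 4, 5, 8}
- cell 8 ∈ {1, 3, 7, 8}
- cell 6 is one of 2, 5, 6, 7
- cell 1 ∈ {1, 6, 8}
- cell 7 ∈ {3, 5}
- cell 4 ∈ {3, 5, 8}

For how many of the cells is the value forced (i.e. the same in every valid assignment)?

3

The 8 variables together cover exactly {1, 2, 3, 4, 5, 6, 7, 8} — 8 values for 8 variables — and 4 appears only in cell 3's list, so cell 3 = 4.
Among the 7 still-open variables, 2 fits only cell 6 (and all 7 values in {1, 2, 3, 5, 6, 7, 8} must be used), so cell 6 = 2.
The 6 still-open variables together cover exactly {1, 3, 5, 6, 7, 8} — 6 values for 6 variables — and 7 appears only in cell 8's list, so cell 8 = 7.
cell 1, cell 2, cell 5 between them cover only {1, 6, 8} — a naked triple. Remove those values from cell 4.
Determined: cell 3=4, cell 6=2, cell 8=7. The other cells each still have more than one consistent value. That makes 3.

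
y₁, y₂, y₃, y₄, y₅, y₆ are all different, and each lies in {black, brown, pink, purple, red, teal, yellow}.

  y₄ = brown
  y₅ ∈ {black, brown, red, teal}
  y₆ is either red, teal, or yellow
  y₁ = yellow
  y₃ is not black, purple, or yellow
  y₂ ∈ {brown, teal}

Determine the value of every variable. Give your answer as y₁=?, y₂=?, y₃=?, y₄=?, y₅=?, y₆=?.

y₁ must be yellow (only option left). Eliminate yellow elsewhere: y₆.
That leaves y₄ = brown. Strike brown from y₂, y₃, y₅.
y₂ has just one choice, so y₂ = teal. So y₃, y₅, y₆ can't be teal.
y₆ has just one choice, so y₆ = red. Remove red from y₃, y₅.
That leaves y₃ = pink.
y₅ must be black (only option left).

y₁=yellow, y₂=teal, y₃=pink, y₄=brown, y₅=black, y₆=red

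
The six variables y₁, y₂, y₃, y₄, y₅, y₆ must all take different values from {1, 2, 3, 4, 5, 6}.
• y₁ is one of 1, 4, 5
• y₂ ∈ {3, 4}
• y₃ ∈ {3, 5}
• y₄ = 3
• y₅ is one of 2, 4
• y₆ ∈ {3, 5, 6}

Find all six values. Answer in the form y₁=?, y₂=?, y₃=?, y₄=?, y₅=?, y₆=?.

y₄ must be 3 (only option left). Eliminate 3 elsewhere: y₂, y₃, y₆.
y₂ must be 4 (only option left). Strike 4 from y₁, y₅.
That leaves y₃ = 5. Strike 5 from y₁, y₆.
y₅ must be 2 (only option left).
y₆ must be 6 (only option left).
y₁ must be 1 (only option left).

y₁=1, y₂=4, y₃=5, y₄=3, y₅=2, y₆=6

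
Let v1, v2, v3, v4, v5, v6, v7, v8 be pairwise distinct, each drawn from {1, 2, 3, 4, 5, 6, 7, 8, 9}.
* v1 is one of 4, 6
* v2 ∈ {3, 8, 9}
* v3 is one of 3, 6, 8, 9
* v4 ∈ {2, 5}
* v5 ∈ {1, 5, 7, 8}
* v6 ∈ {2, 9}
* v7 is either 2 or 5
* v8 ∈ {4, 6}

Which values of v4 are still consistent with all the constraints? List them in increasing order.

The 2 variables v1 and v8 are confined to {4, 6}, which locks those values in; drop them from v3.
The 2 variables v4 and v7 are confined to {2, 5}, which locks those values in; drop them from v5, v6.
v6 has just one choice, so v6 = 9. So v2, v3 can't be 9.
The 2 variables v2 and v3 are confined to {3, 8}, which locks those values in; drop them from v5.
No further eliminations apply; v4 can still be any of 2, 5.

2, 5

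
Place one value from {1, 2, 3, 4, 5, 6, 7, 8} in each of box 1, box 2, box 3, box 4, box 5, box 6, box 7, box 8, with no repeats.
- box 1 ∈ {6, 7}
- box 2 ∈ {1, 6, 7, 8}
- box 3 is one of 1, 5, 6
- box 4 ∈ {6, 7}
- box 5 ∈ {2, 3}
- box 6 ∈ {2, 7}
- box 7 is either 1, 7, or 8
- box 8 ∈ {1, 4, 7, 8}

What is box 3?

5

The 8 variables draw from only 8 values {1, 2, 3, 4, 5, 6, 7, 8}, so each is used; only box 5 can be 3, hence box 5 = 3.
Among the 7 still-open variables, 2 fits only box 6 (and all 7 values in {1, 2, 4, 5, 6, 7, 8} must be used), so box 6 = 2.
Among the 6 still-open variables, 4 fits only box 8 (and all 6 values in {1, 4, 5, 6, 7, 8} must be used), so box 8 = 4.
Among the 5 still-open variables, 5 fits only box 3 (and all 5 values in {1, 5, 6, 7, 8} must be used), so box 3 = 5.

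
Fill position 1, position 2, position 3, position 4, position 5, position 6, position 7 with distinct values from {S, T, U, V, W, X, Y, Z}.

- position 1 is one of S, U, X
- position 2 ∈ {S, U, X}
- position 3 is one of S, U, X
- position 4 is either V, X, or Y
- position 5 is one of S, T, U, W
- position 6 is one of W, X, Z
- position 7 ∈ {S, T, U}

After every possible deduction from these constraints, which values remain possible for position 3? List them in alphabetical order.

The 3 variables position 1, position 2, position 3 are confined to {S, U, X}, which locks those values in; drop them from position 4, position 5, position 6, position 7.
position 7 must be T (only option left). Eliminate T elsewhere: position 5.
That leaves position 5 = W. Remove W from position 6.
position 6's domain is down to {Z}, so position 6 = Z.
No further eliminations apply; position 3 can still be any of S, U, X.

S, U, X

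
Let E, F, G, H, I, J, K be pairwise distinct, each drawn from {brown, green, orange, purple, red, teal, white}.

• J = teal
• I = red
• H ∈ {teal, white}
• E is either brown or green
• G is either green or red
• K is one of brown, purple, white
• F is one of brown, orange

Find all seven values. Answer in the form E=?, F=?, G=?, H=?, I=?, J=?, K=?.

I has just one choice, so I = red. Remove red from G.
That leaves J = teal. Eliminate teal elsewhere: H.
That leaves G = green. Eliminate green elsewhere: E.
H must be white (only option left). Eliminate white elsewhere: K.
That leaves E = brown. So F, K can't be brown.
F has just one choice, so F = orange.
K has just one choice, so K = purple.

E=brown, F=orange, G=green, H=white, I=red, J=teal, K=purple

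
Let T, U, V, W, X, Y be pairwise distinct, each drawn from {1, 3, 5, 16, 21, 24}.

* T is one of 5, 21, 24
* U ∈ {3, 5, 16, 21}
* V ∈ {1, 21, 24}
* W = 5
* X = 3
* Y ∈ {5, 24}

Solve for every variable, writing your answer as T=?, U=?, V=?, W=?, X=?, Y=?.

T=21, U=16, V=1, W=5, X=3, Y=24

W has just one choice, so W = 5. Strike 5 from T, U, Y.
That leaves X = 3. Remove 3 from U.
Y has just one choice, so Y = 24. Eliminate 24 elsewhere: T, V.
T's domain is down to {21}, so T = 21. Remove 21 from U, V.
That leaves U = 16.
V has just one choice, so V = 1.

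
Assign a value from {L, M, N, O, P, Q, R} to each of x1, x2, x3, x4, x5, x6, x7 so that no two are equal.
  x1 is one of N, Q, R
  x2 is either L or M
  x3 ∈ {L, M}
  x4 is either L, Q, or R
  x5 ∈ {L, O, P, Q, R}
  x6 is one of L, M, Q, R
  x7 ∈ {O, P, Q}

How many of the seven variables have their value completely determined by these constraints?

1

Among the 7 variables, N fits only x1 (and all 7 values in {L, M, N, O, P, Q, R} must be used), so x1 = N.
The 2 variables x2 and x3 are confined to {L, M}, which locks those values in; drop them from x4, x5, x6.
x4 and x6 between them cover only {Q, R} — a naked pair. Remove those values from x5, x7.
Determined: x1=N. The other variables each still have more than one consistent value. That makes 1.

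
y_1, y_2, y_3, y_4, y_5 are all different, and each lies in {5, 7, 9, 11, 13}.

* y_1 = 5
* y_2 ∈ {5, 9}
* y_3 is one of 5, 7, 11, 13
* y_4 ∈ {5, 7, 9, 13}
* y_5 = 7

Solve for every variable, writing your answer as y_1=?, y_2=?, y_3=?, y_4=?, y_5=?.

y_1 must be 5 (only option left). Remove 5 from y_2, y_3, y_4.
That leaves y_2 = 9. Strike 9 from y_4.
That leaves y_5 = 7. Strike 7 from y_3, y_4.
That leaves y_4 = 13. So y_3 can't be 13.
y_3 must be 11 (only option left).

y_1=5, y_2=9, y_3=11, y_4=13, y_5=7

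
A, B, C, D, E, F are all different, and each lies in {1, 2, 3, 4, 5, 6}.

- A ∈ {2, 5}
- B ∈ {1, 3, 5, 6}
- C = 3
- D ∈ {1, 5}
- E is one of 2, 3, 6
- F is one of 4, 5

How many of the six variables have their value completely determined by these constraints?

2

C has just one choice, so C = 3. Strike 3 from B, E.
The 5 still-open variables together cover exactly {1, 2, 4, 5, 6} — 5 values for 5 variables — and 4 appears only in F's list, so F = 4.
Determined: C=3, F=4. The other variables each still have more than one consistent value. That makes 2.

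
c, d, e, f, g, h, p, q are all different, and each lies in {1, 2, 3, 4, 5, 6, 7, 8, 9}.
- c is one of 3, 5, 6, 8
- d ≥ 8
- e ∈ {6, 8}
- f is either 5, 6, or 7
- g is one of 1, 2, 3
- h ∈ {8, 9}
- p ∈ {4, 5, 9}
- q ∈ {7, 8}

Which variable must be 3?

c

d and h share exactly the 2 values {8, 9}; by pigeonhole those values go to them, so strike 8, 9 from c, e, p, q.
e has just one choice, so e = 6. Strike 6 from c, f.
q has just one choice, so q = 7. Remove 7 from f.
f's domain is down to {5}, so f = 5. Strike 5 from c, p.
So 3 goes to c.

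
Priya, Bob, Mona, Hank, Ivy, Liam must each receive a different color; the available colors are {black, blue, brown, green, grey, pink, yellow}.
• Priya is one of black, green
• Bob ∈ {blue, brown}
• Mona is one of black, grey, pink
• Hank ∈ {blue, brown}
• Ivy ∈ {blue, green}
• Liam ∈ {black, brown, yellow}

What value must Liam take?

Bob and Hank between them cover only {blue, brown} — a naked pair. Remove those values from Ivy, Liam.
Ivy's domain is down to {green}, so Ivy = green. Strike green from Priya.
Priya has just one choice, so Priya = black. Eliminate black elsewhere: Mona, Liam.
So Liam = yellow.

yellow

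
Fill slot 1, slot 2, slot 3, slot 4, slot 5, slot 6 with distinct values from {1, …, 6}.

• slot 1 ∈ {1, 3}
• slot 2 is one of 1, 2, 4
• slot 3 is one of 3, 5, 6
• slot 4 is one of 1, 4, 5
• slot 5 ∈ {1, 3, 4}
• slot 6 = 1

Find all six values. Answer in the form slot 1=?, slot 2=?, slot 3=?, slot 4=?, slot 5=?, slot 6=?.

slot 6 must be 1 (only option left). Strike 1 from slot 1, slot 2, slot 4, slot 5.
slot 1's domain is down to {3}, so slot 1 = 3. Strike 3 from slot 3, slot 5.
That leaves slot 5 = 4. Remove 4 from slot 2, slot 4.
slot 2 must be 2 (only option left).
slot 4 has just one choice, so slot 4 = 5. Strike 5 from slot 3.
slot 3 must be 6 (only option left).

slot 1=3, slot 2=2, slot 3=6, slot 4=5, slot 5=4, slot 6=1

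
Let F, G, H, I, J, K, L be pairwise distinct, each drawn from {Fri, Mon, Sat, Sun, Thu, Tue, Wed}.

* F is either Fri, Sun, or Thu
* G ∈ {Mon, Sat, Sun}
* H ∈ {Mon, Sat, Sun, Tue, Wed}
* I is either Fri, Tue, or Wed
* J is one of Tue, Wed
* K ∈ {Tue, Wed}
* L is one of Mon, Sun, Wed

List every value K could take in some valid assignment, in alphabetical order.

Among the 7 variables, Thu fits only F (and all 7 values in {Fri, Mon, Sat, Sun, Thu, Tue, Wed} must be used), so F = Thu.
The 6 still-open variables draw from only 6 values {Fri, Mon, Sat, Sun, Tue, Wed}, so each is used; only I can be Fri, hence I = Fri.
J and K between them cover only {Tue, Wed} — a naked pair. Remove those values from H, L.
No further eliminations apply; K can still be any of Tue, Wed.

Tue, Wed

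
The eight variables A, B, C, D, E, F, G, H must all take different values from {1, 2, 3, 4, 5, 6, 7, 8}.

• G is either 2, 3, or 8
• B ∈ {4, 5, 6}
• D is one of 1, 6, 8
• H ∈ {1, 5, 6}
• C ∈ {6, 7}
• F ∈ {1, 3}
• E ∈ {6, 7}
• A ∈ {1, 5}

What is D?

The 8 variables together cover exactly {1, 2, 3, 4, 5, 6, 7, 8} — 8 values for 8 variables — and 2 appears only in G's list, so G = 2.
Among the 7 still-open variables, 3 fits only F (and all 7 values in {1, 3, 4, 5, 6, 7, 8} must be used), so F = 3.
The 6 still-open variables together cover exactly {1, 4, 5, 6, 7, 8} — 6 values for 6 variables — and 4 appears only in B's list, so B = 4.
The 5 still-open variables draw from only 5 values {1, 5, 6, 7, 8}, so each is used; only D can be 8, hence D = 8.

8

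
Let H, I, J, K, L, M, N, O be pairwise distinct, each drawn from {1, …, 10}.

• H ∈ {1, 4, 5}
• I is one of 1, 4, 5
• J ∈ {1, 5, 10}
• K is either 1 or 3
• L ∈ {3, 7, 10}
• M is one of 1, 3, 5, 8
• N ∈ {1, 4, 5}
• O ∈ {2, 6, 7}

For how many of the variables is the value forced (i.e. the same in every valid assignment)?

The 3 variables H, I, N are confined to {1, 4, 5}, which locks those values in; drop them from J, K, M.
J must be 10 (only option left). Strike 10 from L.
That leaves K = 3. Eliminate 3 elsewhere: L, M.
That leaves L = 7. Remove 7 from O.
That leaves M = 8.
Determined: J=10, K=3, L=7, M=8. The other variables each still have more than one consistent value. That makes 4.

4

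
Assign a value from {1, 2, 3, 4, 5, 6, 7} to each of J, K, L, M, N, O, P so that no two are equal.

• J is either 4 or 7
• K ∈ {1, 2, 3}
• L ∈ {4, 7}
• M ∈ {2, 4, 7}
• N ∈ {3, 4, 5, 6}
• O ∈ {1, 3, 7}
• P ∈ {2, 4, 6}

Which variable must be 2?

The 7 variables draw from only 7 values {1, 2, 3, 4, 5, 6, 7}, so each is used; only N can be 5, hence N = 5.
The 6 still-open variables together cover exactly {1, 2, 3, 4, 6, 7} — 6 values for 6 variables — and 6 appears only in P's list, so P = 6.
J and L between them cover only {4, 7} — a naked pair. Remove those values from M, O.
So 2 goes to M.

M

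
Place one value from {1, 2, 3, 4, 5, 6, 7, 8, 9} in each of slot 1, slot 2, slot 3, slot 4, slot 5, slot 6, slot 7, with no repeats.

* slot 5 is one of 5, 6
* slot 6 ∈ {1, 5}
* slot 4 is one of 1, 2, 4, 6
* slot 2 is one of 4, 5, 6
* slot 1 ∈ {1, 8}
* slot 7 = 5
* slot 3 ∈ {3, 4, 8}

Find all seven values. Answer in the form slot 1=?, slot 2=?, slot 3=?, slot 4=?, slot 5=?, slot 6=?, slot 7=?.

slot 1=8, slot 2=4, slot 3=3, slot 4=2, slot 5=6, slot 6=1, slot 7=5

slot 7 must be 5 (only option left). So slot 2, slot 5, slot 6 can't be 5.
slot 5 must be 6 (only option left). So slot 2, slot 4 can't be 6.
slot 6 has just one choice, so slot 6 = 1. Strike 1 from slot 1, slot 4.
slot 1's domain is down to {8}, so slot 1 = 8. Remove 8 from slot 3.
slot 2's domain is down to {4}, so slot 2 = 4. Eliminate 4 elsewhere: slot 3, slot 4.
slot 3 has just one choice, so slot 3 = 3.
That leaves slot 4 = 2.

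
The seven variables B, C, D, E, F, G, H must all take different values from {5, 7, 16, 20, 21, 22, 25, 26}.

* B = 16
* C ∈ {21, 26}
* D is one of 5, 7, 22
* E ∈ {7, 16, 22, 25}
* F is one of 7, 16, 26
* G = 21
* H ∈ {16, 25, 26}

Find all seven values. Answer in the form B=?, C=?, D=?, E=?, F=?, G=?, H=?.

B must be 16 (only option left). Remove 16 from E, F, H.
G has just one choice, so G = 21. So C can't be 21.
C must be 26 (only option left). Eliminate 26 elsewhere: F, H.
F has just one choice, so F = 7. Eliminate 7 elsewhere: D, E.
H must be 25 (only option left). Remove 25 from E.
E's domain is down to {22}, so E = 22. So D can't be 22.
That leaves D = 5.

B=16, C=26, D=5, E=22, F=7, G=21, H=25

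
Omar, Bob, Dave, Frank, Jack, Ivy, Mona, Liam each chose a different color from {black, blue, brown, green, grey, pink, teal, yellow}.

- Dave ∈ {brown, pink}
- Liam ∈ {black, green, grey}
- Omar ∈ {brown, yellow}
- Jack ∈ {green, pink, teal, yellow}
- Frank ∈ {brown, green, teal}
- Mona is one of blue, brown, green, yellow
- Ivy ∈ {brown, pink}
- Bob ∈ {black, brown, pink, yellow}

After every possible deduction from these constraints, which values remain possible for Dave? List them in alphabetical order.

brown, pink

The 8 variables draw from only 8 values {black, blue, brown, green, grey, pink, teal, yellow}, so each is used; only Mona can be blue, hence Mona = blue.
Among the 7 still-open variables, grey fits only Liam (and all 7 values in {black, brown, green, grey, pink, teal, yellow} must be used), so Liam = grey.
Among the 6 still-open variables, black fits only Bob (and all 6 values in {black, brown, green, pink, teal, yellow} must be used), so Bob = black.
Dave and Ivy between them cover only {brown, pink} — a naked pair. Remove those values from Omar, Frank, Jack.
Omar must be yellow (only option left). So Jack can't be yellow.
No further eliminations apply; Dave can still be any of brown, pink.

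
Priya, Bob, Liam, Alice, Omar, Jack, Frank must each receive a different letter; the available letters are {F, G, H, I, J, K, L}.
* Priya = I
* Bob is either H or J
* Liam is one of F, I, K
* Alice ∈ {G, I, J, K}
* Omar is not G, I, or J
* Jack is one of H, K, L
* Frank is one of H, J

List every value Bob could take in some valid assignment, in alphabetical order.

H, J

Priya has just one choice, so Priya = I. Strike I from Liam, Alice.
The 6 still-open variables draw from only 6 values {F, G, H, J, K, L}, so each is used; only Alice can be G, hence Alice = G.
The 2 variables Bob and Frank are confined to {H, J}, which locks those values in; drop them from Omar, Jack.
No further eliminations apply; Bob can still be any of H, J.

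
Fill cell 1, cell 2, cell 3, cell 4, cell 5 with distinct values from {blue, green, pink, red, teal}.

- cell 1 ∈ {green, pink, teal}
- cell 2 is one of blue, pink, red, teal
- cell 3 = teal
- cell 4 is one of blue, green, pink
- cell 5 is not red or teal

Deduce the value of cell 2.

cell 3 has just one choice, so cell 3 = teal. Strike teal from cell 1, cell 2.
The 4 still-open variables draw from only 4 values {blue, green, pink, red}, so each is used; only cell 2 can be red, hence cell 2 = red.

red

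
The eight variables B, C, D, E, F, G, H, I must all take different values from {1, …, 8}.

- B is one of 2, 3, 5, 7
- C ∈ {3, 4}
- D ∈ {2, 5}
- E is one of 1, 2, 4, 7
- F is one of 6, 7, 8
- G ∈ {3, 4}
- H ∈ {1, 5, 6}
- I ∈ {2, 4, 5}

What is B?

The 8 variables together cover exactly {1, 2, 3, 4, 5, 6, 7, 8} — 8 values for 8 variables — and 8 appears only in F's list, so F = 8.
The 7 still-open variables together cover exactly {1, 2, 3, 4, 5, 6, 7} — 7 values for 7 variables — and 6 appears only in H's list, so H = 6.
The 6 still-open variables together cover exactly {1, 2, 3, 4, 5, 7} — 6 values for 6 variables — and 1 appears only in E's list, so E = 1.
Among the 5 still-open variables, 7 fits only B (and all 5 values in {2, 3, 4, 5, 7} must be used), so B = 7.

7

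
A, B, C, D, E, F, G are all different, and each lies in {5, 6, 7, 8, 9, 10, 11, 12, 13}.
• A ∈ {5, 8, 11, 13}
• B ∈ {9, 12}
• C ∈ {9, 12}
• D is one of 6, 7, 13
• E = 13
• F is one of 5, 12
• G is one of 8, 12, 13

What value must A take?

E's domain is down to {13}, so E = 13. Remove 13 from A, D, G.
B and C share exactly the 2 values {9, 12}; by pigeonhole those values go to them, so strike 9, 12 from F, G.
F's domain is down to {5}, so F = 5. Remove 5 from A.
G must be 8 (only option left). So A can't be 8.
So A = 11.

11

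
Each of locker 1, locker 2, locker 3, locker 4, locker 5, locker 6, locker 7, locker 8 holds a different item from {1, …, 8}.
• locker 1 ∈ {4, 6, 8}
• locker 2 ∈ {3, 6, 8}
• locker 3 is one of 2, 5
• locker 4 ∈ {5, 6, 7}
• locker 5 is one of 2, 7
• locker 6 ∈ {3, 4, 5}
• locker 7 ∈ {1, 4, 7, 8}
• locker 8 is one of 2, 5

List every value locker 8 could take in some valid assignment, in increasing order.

The 8 variables draw from only 8 values {1, 2, 3, 4, 5, 6, 7, 8}, so each is used; only locker 7 can be 1, hence locker 7 = 1.
The 2 variables locker 3 and locker 8 are confined to {2, 5}, which locks those values in; drop them from locker 4, locker 5, locker 6.
locker 5's domain is down to {7}, so locker 5 = 7. Strike 7 from locker 4.
locker 4 has just one choice, so locker 4 = 6. Strike 6 from locker 1, locker 2.
No further eliminations apply; locker 8 can still be any of 2, 5.

2, 5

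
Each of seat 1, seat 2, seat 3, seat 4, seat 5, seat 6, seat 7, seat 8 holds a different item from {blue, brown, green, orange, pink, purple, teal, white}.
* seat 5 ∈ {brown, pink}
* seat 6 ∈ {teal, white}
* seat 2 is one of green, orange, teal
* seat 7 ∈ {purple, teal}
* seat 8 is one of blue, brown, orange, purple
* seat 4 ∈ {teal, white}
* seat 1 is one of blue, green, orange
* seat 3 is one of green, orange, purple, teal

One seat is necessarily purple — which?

seat 7

Among the 8 variables, pink fits only seat 5 (and all 8 values in {blue, brown, green, orange, pink, purple, teal, white} must be used), so seat 5 = pink.
The 7 still-open variables together cover exactly {blue, brown, green, orange, purple, teal, white} — 7 values for 7 variables — and brown appears only in seat 8's list, so seat 8 = brown.
Among the 6 still-open variables, blue fits only seat 1 (and all 6 values in {blue, green, orange, purple, teal, white} must be used), so seat 1 = blue.
The 2 variables seat 4 and seat 6 are confined to {teal, white}, which locks those values in; drop them from seat 2, seat 3, seat 7.
So purple goes to seat 7.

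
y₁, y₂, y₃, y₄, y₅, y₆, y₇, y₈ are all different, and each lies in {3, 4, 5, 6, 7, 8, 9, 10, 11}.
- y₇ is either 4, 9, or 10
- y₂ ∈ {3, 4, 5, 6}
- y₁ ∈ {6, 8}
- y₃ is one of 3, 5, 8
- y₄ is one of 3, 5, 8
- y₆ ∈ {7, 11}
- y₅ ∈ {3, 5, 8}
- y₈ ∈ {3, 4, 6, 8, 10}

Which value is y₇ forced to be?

The 3 variables y₃, y₄, y₅ are confined to {3, 5, 8}, which locks those values in; drop them from y₁, y₂, y₈.
y₁ must be 6 (only option left). Eliminate 6 elsewhere: y₂, y₈.
y₂ has just one choice, so y₂ = 4. So y₇, y₈ can't be 4.
y₈ has just one choice, so y₈ = 10. Remove 10 from y₇.
So y₇ = 9.

9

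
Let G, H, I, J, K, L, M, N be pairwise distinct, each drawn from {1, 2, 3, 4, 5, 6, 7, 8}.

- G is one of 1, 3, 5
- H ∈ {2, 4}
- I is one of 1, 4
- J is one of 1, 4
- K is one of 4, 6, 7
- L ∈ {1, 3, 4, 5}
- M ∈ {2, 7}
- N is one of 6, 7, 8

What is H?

2

The 8 variables together cover exactly {1, 2, 3, 4, 5, 6, 7, 8} — 8 values for 8 variables — and 8 appears only in N's list, so N = 8.
The 7 still-open variables together cover exactly {1, 2, 3, 4, 5, 6, 7} — 7 values for 7 variables — and 6 appears only in K's list, so K = 6.
Among the 6 still-open variables, 7 fits only M (and all 6 values in {1, 2, 3, 4, 5, 7} must be used), so M = 7.
Among the 5 still-open variables, 2 fits only H (and all 5 values in {1, 2, 3, 4, 5} must be used), so H = 2.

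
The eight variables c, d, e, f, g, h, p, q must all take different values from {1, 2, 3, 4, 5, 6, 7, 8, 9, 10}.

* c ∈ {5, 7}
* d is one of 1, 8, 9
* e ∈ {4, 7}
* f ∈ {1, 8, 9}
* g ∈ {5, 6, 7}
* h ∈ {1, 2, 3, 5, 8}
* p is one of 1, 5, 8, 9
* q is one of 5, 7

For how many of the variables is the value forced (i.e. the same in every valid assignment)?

The 2 variables c and q are confined to {5, 7}, which locks those values in; drop them from e, g, h, p.
e must be 4 (only option left).
g's domain is down to {6}, so g = 6.
The 3 variables d, f, p are confined to {1, 8, 9}, which locks those values in; drop them from h.
Determined: e=4, g=6. The other variables each still have more than one consistent value. That makes 2.

2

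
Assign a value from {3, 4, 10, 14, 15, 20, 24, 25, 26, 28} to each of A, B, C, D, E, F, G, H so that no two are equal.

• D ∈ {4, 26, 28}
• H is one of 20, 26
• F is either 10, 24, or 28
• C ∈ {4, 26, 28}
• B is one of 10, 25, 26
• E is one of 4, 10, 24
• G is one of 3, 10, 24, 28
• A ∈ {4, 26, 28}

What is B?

25

Among the 8 variables, 3 fits only G (and all 8 values in {3, 4, 10, 20, 24, 25, 26, 28} must be used), so G = 3.
The 7 still-open variables together cover exactly {4, 10, 20, 24, 25, 26, 28} — 7 values for 7 variables — and 20 appears only in H's list, so H = 20.
The 6 still-open variables together cover exactly {4, 10, 24, 25, 26, 28} — 6 values for 6 variables — and 25 appears only in B's list, so B = 25.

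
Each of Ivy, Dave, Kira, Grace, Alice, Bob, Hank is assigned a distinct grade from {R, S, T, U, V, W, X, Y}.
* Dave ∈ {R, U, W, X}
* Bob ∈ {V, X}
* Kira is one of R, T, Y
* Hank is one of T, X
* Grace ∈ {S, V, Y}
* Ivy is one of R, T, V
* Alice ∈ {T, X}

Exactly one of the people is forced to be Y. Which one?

The 2 variables Alice and Hank are confined to {T, X}, which locks those values in; drop them from Ivy, Dave, Kira, Bob.
Bob must be V (only option left). Eliminate V elsewhere: Ivy, Grace.
Ivy must be R (only option left). So Dave, Kira can't be R.
So Y goes to Kira.

Kira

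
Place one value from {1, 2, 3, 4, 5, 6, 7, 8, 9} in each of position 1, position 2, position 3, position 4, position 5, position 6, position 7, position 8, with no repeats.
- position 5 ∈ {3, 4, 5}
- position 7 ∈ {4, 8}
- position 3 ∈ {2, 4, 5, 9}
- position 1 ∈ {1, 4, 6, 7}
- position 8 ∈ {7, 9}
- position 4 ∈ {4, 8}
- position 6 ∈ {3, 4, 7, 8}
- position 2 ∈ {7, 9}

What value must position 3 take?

The 2 variables position 2 and position 8 are confined to {7, 9}, which locks those values in; drop them from position 1, position 3, position 6.
position 4 and position 7 between them cover only {4, 8} — a naked pair. Remove those values from position 1, position 3, position 5, position 6.
position 6 must be 3 (only option left). Eliminate 3 elsewhere: position 5.
position 5 must be 5 (only option left). Remove 5 from position 3.
So position 3 = 2.

2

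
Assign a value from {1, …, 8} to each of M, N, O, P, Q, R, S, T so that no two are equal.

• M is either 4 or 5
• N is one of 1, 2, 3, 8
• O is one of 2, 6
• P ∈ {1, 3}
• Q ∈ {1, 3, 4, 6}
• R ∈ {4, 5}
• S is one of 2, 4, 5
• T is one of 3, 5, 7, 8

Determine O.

Among the 8 variables, 7 fits only T (and all 8 values in {1, 2, 3, 4, 5, 6, 7, 8} must be used), so T = 7.
The 7 still-open variables draw from only 7 values {1, 2, 3, 4, 5, 6, 8}, so each is used; only N can be 8, hence N = 8.
M and R share exactly the 2 values {4, 5}; by pigeonhole those values go to them, so strike 4, 5 from Q, S.
S has just one choice, so S = 2. So O can't be 2.
So O = 6.

6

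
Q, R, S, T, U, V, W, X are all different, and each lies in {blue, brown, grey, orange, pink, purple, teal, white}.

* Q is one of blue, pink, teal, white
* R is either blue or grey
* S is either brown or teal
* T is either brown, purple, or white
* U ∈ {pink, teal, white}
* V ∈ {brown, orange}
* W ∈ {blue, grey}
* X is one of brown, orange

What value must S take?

teal

The 8 variables draw from only 8 values {blue, brown, grey, orange, pink, purple, teal, white}, so each is used; only T can be purple, hence T = purple.
The 2 variables R and W are confined to {blue, grey}, which locks those values in; drop them from Q.
V and X share exactly the 2 values {brown, orange}; by pigeonhole those values go to them, so strike brown, orange from S.
So S = teal.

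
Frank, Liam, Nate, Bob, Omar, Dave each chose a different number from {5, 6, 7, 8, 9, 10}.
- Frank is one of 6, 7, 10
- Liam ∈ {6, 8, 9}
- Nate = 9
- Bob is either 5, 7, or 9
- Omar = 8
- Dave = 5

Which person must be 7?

Nate's domain is down to {9}, so Nate = 9. So Liam, Bob can't be 9.
Omar must be 8 (only option left). Strike 8 from Liam.
Dave has just one choice, so Dave = 5. Remove 5 from Bob.
So 7 goes to Bob.

Bob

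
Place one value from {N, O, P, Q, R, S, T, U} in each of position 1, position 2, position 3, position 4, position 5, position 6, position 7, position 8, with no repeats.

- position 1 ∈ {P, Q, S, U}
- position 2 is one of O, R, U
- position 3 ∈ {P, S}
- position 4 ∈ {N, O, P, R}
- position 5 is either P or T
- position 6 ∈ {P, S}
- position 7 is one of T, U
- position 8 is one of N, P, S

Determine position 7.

U

The 8 variables together cover exactly {N, O, P, Q, R, S, T, U} — 8 values for 8 variables — and Q appears only in position 1's list, so position 1 = Q.
position 3 and position 6 between them cover only {P, S} — a naked pair. Remove those values from position 4, position 5, position 8.
position 5 must be T (only option left). So position 7 can't be T.
So position 7 = U.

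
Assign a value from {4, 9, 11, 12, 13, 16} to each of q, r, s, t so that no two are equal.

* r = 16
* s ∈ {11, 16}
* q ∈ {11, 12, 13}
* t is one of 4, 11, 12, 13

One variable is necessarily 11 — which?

r has just one choice, so r = 16. Remove 16 from s.
So 11 goes to s.

s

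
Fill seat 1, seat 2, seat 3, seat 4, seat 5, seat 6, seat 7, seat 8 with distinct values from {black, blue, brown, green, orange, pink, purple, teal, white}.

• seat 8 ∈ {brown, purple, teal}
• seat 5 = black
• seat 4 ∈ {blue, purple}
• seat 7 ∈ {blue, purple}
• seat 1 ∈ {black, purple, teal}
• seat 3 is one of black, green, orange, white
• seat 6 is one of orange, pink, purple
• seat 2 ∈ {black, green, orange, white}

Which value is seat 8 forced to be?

seat 5's domain is down to {black}, so seat 5 = black. Remove black from seat 1, seat 2, seat 3.
seat 4 and seat 7 between them cover only {blue, purple} — a naked pair. Remove those values from seat 1, seat 6, seat 8.
seat 1 has just one choice, so seat 1 = teal. Remove teal from seat 8.
So seat 8 = brown.

brown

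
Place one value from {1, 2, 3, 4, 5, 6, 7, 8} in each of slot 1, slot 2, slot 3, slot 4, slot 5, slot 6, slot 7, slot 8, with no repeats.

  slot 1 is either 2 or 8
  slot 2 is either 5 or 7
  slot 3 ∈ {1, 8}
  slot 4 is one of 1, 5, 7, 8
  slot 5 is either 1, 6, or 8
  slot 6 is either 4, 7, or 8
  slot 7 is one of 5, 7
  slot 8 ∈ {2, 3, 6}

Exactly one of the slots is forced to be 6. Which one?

slot 5

Among the 8 variables, 3 fits only slot 8 (and all 8 values in {1, 2, 3, 4, 5, 6, 7, 8} must be used), so slot 8 = 3.
Among the 7 still-open variables, 2 fits only slot 1 (and all 7 values in {1, 2, 4, 5, 6, 7, 8} must be used), so slot 1 = 2.
The 6 still-open variables draw from only 6 values {1, 4, 5, 6, 7, 8}, so each is used; only slot 6 can be 4, hence slot 6 = 4.
The 5 still-open variables together cover exactly {1, 5, 6, 7, 8} — 5 values for 5 variables — and 6 appears only in slot 5's list, so slot 5 = 6.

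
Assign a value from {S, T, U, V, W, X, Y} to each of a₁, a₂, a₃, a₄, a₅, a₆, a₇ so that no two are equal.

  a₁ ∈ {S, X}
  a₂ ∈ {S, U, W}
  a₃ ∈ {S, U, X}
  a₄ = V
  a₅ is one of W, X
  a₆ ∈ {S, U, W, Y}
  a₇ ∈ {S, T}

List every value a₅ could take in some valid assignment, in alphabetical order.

a₄ must be V (only option left).
Among the 6 still-open variables, T fits only a₇ (and all 6 values in {S, T, U, W, X, Y} must be used), so a₇ = T.
The 5 still-open variables draw from only 5 values {S, U, W, X, Y}, so each is used; only a₆ can be Y, hence a₆ = Y.
No further eliminations apply; a₅ can still be any of W, X.

W, X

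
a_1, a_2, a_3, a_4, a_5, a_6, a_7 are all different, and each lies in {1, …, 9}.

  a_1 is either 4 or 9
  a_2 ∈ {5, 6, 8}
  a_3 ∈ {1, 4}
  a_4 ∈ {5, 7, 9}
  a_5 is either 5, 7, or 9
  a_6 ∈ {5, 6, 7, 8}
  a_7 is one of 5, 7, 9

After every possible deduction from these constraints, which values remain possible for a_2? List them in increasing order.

6, 8

The 7 variables draw from only 7 values {1, 4, 5, 6, 7, 8, 9}, so each is used; only a_3 can be 1, hence a_3 = 1.
The 6 still-open variables draw from only 6 values {4, 5, 6, 7, 8, 9}, so each is used; only a_1 can be 4, hence a_1 = 4.
The 3 variables a_4, a_5, a_7 are confined to {5, 7, 9}, which locks those values in; drop them from a_2, a_6.
No further eliminations apply; a_2 can still be any of 6, 8.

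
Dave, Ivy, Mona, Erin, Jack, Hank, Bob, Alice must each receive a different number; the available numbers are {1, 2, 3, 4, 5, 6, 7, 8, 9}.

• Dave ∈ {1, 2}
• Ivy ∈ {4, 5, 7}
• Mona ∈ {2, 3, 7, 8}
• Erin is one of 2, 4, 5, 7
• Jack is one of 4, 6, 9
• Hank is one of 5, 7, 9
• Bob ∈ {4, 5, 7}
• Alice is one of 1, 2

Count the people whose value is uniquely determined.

Dave and Alice share exactly the 2 values {1, 2}; by pigeonhole those values go to them, so strike 1, 2 from Mona, Erin.
Ivy, Erin, Bob share exactly the 3 values {4, 5, 7}; by pigeonhole those values go to them, so strike 4, 5, 7 from Mona, Jack, Hank.
Hank has just one choice, so Hank = 9. Strike 9 from Jack.
That leaves Jack = 6.
Determined: Jack=6, Hank=9. The other people each still have more than one consistent value. That makes 2.

2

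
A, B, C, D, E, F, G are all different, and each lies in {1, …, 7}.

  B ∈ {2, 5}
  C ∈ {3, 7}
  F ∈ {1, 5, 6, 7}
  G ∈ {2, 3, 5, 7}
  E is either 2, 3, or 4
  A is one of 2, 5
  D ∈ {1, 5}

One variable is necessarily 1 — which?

The 7 variables together cover exactly {1, 2, 3, 4, 5, 6, 7} — 7 values for 7 variables — and 4 appears only in E's list, so E = 4.
The 6 still-open variables together cover exactly {1, 2, 3, 5, 6, 7} — 6 values for 6 variables — and 6 appears only in F's list, so F = 6.
Among the 5 still-open variables, 1 fits only D (and all 5 values in {1, 2, 3, 5, 7} must be used), so D = 1.

D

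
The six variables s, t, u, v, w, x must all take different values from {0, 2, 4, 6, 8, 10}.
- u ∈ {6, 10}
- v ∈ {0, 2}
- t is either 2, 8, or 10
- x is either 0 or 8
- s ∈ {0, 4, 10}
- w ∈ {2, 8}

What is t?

The 6 variables draw from only 6 values {0, 2, 4, 6, 8, 10}, so each is used; only s can be 4, hence s = 4.
The 5 still-open variables draw from only 5 values {0, 2, 6, 8, 10}, so each is used; only u can be 6, hence u = 6.
The 4 still-open variables draw from only 4 values {0, 2, 8, 10}, so each is used; only t can be 10, hence t = 10.

10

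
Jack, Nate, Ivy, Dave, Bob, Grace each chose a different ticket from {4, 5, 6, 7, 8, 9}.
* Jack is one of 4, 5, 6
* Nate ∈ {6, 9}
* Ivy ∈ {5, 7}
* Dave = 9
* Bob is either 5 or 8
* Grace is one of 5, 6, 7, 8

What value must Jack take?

4

Dave's domain is down to {9}, so Dave = 9. So Nate can't be 9.
Nate must be 6 (only option left). Remove 6 from Jack, Grace.
The 4 still-open variables together cover exactly {4, 5, 7, 8} — 4 values for 4 variables — and 4 appears only in Jack's list, so Jack = 4.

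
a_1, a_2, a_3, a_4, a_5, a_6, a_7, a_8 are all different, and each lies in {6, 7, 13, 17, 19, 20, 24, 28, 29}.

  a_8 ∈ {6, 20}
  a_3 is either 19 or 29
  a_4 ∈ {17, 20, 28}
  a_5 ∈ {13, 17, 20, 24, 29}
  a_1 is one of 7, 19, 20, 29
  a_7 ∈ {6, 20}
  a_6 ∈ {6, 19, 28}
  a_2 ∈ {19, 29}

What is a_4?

17

The 2 variables a_2 and a_3 are confined to {19, 29}, which locks those values in; drop them from a_1, a_5, a_6.
a_7 and a_8 between them cover only {6, 20} — a naked pair. Remove those values from a_1, a_4, a_5, a_6.
a_1 must be 7 (only option left).
a_6's domain is down to {28}, so a_6 = 28. Remove 28 from a_4.
So a_4 = 17.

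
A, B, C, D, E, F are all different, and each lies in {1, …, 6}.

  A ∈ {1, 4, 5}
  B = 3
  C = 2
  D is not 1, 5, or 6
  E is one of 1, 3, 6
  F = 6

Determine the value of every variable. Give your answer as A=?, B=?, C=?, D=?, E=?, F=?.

B must be 3 (only option left). So D, E can't be 3.
C has just one choice, so C = 2. Eliminate 2 elsewhere: D.
D has just one choice, so D = 4. Eliminate 4 elsewhere: A.
That leaves F = 6. So E can't be 6.
E's domain is down to {1}, so E = 1. So A can't be 1.
That leaves A = 5.

A=5, B=3, C=2, D=4, E=1, F=6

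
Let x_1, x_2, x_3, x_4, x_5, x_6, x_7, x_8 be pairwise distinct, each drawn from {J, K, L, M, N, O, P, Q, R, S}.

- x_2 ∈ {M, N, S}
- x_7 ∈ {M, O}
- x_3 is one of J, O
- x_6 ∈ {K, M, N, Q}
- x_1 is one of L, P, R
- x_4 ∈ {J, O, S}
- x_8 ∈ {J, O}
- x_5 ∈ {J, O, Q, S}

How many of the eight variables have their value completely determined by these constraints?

5

x_3 and x_8 between them cover only {J, O} — a naked pair. Remove those values from x_4, x_5, x_7.
x_4 has just one choice, so x_4 = S. Eliminate S elsewhere: x_2, x_5.
That leaves x_5 = Q. Eliminate Q elsewhere: x_6.
x_7's domain is down to {M}, so x_7 = M. Eliminate M elsewhere: x_2, x_6.
x_2's domain is down to {N}, so x_2 = N. So x_6 can't be N.
x_6 has just one choice, so x_6 = K.
Determined: x_2=N, x_4=S, x_5=Q, x_6=K, x_7=M. The other variables each still have more than one consistent value. That makes 5.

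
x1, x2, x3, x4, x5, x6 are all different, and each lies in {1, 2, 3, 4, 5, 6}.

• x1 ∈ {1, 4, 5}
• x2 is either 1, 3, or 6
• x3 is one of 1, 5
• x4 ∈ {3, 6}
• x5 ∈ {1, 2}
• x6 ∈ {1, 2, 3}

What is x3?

The 6 variables draw from only 6 values {1, 2, 3, 4, 5, 6}, so each is used; only x1 can be 4, hence x1 = 4.
The 5 still-open variables draw from only 5 values {1, 2, 3, 5, 6}, so each is used; only x3 can be 5, hence x3 = 5.

5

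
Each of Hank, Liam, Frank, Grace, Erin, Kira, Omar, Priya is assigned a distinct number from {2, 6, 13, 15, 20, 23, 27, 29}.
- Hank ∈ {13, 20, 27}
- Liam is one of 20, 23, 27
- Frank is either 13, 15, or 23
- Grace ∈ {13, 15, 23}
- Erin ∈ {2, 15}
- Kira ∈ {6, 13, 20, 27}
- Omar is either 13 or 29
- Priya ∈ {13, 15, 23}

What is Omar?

29

Among the 8 variables, 2 fits only Erin (and all 8 values in {2, 6, 13, 15, 20, 23, 27, 29} must be used), so Erin = 2.
Among the 7 still-open variables, 6 fits only Kira (and all 7 values in {6, 13, 15, 20, 23, 27, 29} must be used), so Kira = 6.
Among the 6 still-open variables, 29 fits only Omar (and all 6 values in {13, 15, 20, 23, 27, 29} must be used), so Omar = 29.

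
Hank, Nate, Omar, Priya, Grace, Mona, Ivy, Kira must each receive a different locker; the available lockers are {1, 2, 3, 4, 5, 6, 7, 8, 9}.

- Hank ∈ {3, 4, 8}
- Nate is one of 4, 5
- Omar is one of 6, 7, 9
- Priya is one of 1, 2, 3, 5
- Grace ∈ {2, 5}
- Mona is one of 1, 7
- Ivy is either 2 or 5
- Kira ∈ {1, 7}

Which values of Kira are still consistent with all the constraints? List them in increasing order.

The 2 variables Grace and Ivy are confined to {2, 5}, which locks those values in; drop them from Nate, Priya.
Nate must be 4 (only option left). Remove 4 from Hank.
Mona and Kira between them cover only {1, 7} — a naked pair. Remove those values from Omar, Priya.
Priya's domain is down to {3}, so Priya = 3. Remove 3 from Hank.
That leaves Hank = 8.
No further eliminations apply; Kira can still be any of 1, 7.

1, 7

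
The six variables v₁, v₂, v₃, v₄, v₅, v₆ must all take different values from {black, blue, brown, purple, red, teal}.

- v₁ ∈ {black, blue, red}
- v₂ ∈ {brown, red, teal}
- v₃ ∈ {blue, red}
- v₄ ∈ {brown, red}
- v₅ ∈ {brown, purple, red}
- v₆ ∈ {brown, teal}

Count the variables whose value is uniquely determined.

3

The 6 variables together cover exactly {black, blue, brown, purple, red, teal} — 6 values for 6 variables — and black appears only in v₁'s list, so v₁ = black.
The 5 still-open variables draw from only 5 values {blue, brown, purple, red, teal}, so each is used; only v₃ can be blue, hence v₃ = blue.
Among the 4 still-open variables, purple fits only v₅ (and all 4 values in {brown, purple, red, teal} must be used), so v₅ = purple.
Determined: v₁=black, v₃=blue, v₅=purple. The other variables each still have more than one consistent value. That makes 3.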